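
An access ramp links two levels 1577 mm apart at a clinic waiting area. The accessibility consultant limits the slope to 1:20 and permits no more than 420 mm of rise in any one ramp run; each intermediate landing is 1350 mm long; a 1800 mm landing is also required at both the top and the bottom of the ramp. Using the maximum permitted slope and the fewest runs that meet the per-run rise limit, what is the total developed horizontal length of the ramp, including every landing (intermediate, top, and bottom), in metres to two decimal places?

At most 420 each: 1577/420 = 3.75, giving 4 ramp runs. That means 3 intermediate landings.
Horizontal run for 1577 mm of rise at 1:20 is 1577 × 20 = 31540 mm.
3 intermediate landings contribute 3 × 1350 = 4050 mm.
Top and bottom landings: 2 × 1800 = 3600 mm.
Total = 31540 + 4050 + 3600 = 39190 mm.
= 39.19 m.

39.19 m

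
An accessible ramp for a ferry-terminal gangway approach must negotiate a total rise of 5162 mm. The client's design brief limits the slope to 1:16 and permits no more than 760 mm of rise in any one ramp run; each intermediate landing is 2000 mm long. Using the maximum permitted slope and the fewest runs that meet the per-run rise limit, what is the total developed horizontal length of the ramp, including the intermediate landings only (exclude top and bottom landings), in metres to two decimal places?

94.59 m

5162 / 760 = 6.79, so 7 ramp runs are needed. That means 6 intermediate landings.
Ramp run (horizontal) at 1:16: 5162 × 16 = 82592 mm.
Intermediate landings: 6 × 2000 = 12000 mm.
Total developed length = 82592 + 12000 = 94592 mm.
= 94.59 m.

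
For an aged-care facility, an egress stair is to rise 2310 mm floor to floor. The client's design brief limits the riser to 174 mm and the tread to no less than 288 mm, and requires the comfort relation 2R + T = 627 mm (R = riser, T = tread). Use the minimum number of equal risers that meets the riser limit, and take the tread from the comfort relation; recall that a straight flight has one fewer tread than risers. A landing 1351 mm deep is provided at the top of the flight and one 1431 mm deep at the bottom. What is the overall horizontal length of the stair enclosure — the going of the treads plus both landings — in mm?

2310 / 174 = 13.276 → round up to 14 risers.
Riser R = 2310 / 14 = 165 mm, within the 174 mm limit.
From 2R + T = 627: T = 627 − 330 = 297 mm.
Going = (14 − 1) × 297 = 3861 mm.
Add landings: 3861 + 1351 + 1431 = 6643 mm.

6643 mm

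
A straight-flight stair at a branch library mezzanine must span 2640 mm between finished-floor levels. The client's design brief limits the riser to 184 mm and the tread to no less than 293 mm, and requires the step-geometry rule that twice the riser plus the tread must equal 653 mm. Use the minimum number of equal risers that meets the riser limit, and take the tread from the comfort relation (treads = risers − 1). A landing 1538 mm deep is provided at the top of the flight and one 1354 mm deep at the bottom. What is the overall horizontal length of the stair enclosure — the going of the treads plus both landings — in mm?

7106 mm

2640 / 184 = 14.35, so 15 risers are needed.
Each riser is 2640/15 = 176 mm (≤ 184 mm).
From 2R + T = 653: T = 653 − 352 = 301 mm.
Going = (15 − 1) × 301 = 4214 mm.
Add landings: 4214 + 1538 + 1354 = 7106 mm.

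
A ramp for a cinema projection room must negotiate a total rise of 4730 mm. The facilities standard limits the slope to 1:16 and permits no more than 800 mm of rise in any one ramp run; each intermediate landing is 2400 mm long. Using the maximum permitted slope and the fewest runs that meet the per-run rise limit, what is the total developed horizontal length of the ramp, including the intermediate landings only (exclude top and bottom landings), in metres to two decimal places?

87.68 m

At most 800 each: 4730/800 = 5.91, giving 6 ramp runs. That means 5 intermediate landings.
Ramp run (horizontal) at 1:16: 4730 × 16 = 75680 mm.
Intermediate landings: 5 × 2400 = 12000 mm.
Developed length = 75680 + 12000 = 87680 mm.
= 87.68 m.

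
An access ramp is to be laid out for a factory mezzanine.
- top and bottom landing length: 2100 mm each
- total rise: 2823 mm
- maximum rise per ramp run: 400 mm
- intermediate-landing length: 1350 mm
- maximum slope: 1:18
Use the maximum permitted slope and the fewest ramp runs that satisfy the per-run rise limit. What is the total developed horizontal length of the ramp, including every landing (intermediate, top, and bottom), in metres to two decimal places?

2823 / 400 = 7.058 → round up to 8 ramp runs. That means 7 intermediate landings.
Ramp run (horizontal) at 1:18: 2823 × 18 = 50814 mm.
Intermediate landings: 7 × 1350 = 9450 mm.
Top and bottom landings: 2 × 2100 = 4200 mm.
Total = 50814 + 9450 + 4200 = 64464 mm.
= 64.46 m.

64.46 m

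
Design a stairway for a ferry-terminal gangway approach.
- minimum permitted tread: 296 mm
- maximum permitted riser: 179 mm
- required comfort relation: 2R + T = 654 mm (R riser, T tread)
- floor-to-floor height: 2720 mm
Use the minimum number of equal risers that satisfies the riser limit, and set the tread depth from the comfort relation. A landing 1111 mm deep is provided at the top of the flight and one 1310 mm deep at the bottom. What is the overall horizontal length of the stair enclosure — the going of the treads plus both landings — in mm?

7131 mm

2720 / 179 = 15.20, so 16 risers are needed.
Riser R = 2720 / 16 = 170 mm, within the 179 mm limit.
Tread T = 654 − 2 × 170 = 314 mm (≥ 296 mm).
Treads = 16 − 1 = 15; going = 15 × 314 = 4710 mm.
Add landings: 4710 + 1111 + 1310 = 7131 mm.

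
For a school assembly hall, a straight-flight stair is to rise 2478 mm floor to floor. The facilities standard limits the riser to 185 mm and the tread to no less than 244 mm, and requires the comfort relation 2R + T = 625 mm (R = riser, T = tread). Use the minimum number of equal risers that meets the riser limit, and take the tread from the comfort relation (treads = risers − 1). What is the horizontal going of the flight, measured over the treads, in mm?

2478 / 185 = 13.39, so 14 risers are needed.
R = 2478 ÷ 14 = 177 mm.
From 2R + T = 625: T = 625 − 354 = 271 mm.
Treads = 14 − 1 = 13; going = 13 × 271 = 3523 mm.

3523 mm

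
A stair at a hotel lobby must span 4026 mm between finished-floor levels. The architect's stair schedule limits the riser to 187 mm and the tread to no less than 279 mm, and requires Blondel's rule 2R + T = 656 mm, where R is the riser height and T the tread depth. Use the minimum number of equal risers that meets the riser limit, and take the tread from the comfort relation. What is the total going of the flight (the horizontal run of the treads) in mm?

4026 / 187 = 21.53, so 22 risers are needed.
R = 4026 ÷ 22 = 183 mm.
Tread T = 656 − 2 × 183 = 290 mm (≥ 279 mm).
Going = (22 − 1) × 290 = 6090 mm.

6090 mm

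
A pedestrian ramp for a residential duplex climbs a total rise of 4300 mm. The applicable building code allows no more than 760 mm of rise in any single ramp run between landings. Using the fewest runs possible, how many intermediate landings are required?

5 intermediate landings

⌈4300/760⌉ = 6 ramp runs.
6 runs are separated by 5 intermediate landings.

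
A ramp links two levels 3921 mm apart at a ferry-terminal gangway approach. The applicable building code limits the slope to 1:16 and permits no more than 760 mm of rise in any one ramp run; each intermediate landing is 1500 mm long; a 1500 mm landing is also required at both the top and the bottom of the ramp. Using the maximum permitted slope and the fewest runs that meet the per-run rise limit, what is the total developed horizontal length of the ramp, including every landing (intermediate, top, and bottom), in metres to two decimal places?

3921 / 760 = 5.159 → round up to 6 ramp runs. That means 5 intermediate landings.
Horizontal run for 3921 mm of rise at 1:16 is 3921 × 16 = 62736 mm.
Intermediate landings: 5 × 1500 = 7500 mm.
Top and bottom landings: 2 × 1500 = 3000 mm.
Total = 62736 + 7500 + 3000 = 73236 mm.
= 73.24 m.

73.24 m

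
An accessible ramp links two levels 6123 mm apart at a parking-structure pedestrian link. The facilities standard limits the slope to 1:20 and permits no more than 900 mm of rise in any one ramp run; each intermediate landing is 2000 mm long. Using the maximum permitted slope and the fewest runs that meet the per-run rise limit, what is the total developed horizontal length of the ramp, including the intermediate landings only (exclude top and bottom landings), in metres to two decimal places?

134.46 m

6123 / 900 = 6.80, so 7 ramp runs are needed. That means 6 intermediate landings.
Horizontal run for 6123 mm of rise at 1:20 is 6123 × 20 = 122460 mm.
Intermediate landings: 6 × 2000 = 12000 mm.
Total developed length = 122460 + 12000 = 134460 mm.
= 134.46 m.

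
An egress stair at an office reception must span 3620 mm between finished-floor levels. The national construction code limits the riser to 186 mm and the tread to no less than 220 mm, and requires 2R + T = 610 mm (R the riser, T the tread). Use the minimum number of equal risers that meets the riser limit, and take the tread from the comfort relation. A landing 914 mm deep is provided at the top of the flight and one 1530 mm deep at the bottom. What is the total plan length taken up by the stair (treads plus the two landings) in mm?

3620 / 186 = 19.46, so 20 risers are needed.
R = 3620 ÷ 20 = 181 mm.
T = 610 − 2·181 = 248 mm, which satisfies the 220 mm minimum.
20 risers give 19 treads; going = 19 × 248 = 4712 mm.
Add landings: 4712 + 914 + 1530 = 7156 mm.

7156 mm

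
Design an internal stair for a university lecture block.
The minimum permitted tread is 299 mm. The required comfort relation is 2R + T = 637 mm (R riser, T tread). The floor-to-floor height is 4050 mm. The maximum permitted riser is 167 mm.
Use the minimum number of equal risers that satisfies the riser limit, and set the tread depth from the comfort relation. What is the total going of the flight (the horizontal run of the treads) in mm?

7512 mm

4050 / 167 = 24.251 → round up to 25 risers.
R = 4050 ÷ 25 = 162 mm.
T = 637 − 2·162 = 313 mm, which satisfies the 299 mm minimum.
Going = (25 − 1) × 313 = 7512 mm.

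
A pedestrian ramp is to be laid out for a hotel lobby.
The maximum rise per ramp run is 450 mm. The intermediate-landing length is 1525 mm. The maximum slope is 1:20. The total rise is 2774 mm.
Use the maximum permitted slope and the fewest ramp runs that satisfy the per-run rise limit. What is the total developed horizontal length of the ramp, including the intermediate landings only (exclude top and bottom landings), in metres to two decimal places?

64.63 m

2774 / 450 = 6.16, so 7 ramp runs are needed. That means 6 intermediate landings.
Ramp run (horizontal) at 1:20: 2774 × 20 = 55480 mm.
Intermediate landings: 6 × 1525 = 9150 mm.
Developed length = 55480 + 9150 = 64630 mm.
= 64.63 m.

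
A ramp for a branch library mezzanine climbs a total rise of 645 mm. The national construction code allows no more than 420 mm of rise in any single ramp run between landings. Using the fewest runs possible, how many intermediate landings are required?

1 intermediate landings

645 / 420 = 1.536 → round up to 2 ramp runs.
2 runs are separated by 1 intermediate landings.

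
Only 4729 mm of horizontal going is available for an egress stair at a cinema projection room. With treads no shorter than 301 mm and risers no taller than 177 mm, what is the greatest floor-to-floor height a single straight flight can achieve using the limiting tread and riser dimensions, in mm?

2832 mm

4729 / 301 = 15.71, so 15 treads fit.
Risers = treads + 1 = 16.
Maximum height = 16 × 177 = 2832 mm.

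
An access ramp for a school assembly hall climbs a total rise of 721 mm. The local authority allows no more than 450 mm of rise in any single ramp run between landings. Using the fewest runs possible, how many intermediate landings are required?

1 intermediate landings

At most 450 each: 721/450 = 1.60, giving 2 ramp runs.
2 runs are separated by 1 intermediate landings.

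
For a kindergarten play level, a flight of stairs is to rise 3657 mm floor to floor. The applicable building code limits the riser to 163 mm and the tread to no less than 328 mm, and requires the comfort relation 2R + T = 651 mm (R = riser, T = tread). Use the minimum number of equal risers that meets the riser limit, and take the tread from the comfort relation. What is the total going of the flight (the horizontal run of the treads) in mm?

7326 mm

3657 / 163 = 22.44, so 23 risers are needed.
Riser R = 3657 / 23 = 159 mm, within the 163 mm limit.
T = 651 − 2·159 = 333 mm, which satisfies the 328 mm minimum.
Treads = 23 − 1 = 22; going = 22 × 333 = 7326 mm.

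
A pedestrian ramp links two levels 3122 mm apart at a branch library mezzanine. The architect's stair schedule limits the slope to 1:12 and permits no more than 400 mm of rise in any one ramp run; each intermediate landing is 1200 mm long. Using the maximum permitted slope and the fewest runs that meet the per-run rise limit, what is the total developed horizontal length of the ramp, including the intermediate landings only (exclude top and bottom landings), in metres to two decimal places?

45.86 m

3122 / 400 = 7.80, so 8 ramp runs are needed. That means 7 intermediate landings.
Ramp run (horizontal) at 1:12: 3122 × 12 = 37464 mm.
Intermediate landings: 7 × 1200 = 8400 mm.
Total developed length = 37464 + 8400 = 45864 mm.
= 45.86 m.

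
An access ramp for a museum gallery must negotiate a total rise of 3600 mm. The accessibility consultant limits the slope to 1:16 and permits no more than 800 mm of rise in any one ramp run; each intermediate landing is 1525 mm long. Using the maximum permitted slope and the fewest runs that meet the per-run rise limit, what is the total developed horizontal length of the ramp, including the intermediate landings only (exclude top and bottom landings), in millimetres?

63700 mm

⌈3600/800⌉ = 5 ramp runs. That means 4 intermediate landings.
Ramp run (horizontal) at 1:16: 3600 × 16 = 57600 mm.
4 intermediate landings contribute 4 × 1525 = 6100 mm.
Developed length = 57600 + 6100 = 63700 mm.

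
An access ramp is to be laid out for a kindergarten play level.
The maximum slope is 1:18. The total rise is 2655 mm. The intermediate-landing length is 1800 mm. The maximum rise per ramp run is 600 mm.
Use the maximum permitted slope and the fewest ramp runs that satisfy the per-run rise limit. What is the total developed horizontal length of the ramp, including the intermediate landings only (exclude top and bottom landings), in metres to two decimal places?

54.99 m

At most 600 each: 2655/600 = 4.42, giving 5 ramp runs. That means 4 intermediate landings.
Ramp run (horizontal) at 1:18: 2655 × 18 = 47790 mm.
Intermediate landings: 4 × 1800 = 7200 mm.
Total developed length = 47790 + 7200 = 54990 mm.
= 54.99 m.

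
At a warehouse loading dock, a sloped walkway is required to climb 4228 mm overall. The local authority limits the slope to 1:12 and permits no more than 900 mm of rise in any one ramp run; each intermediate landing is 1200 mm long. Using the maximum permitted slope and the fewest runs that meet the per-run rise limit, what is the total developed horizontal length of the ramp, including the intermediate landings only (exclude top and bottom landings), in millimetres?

55536 mm

4228 / 900 = 4.698 → round up to 5 ramp runs. That means 4 intermediate landings.
Horizontal run for 4228 mm of rise at 1:12 is 4228 × 12 = 50736 mm.
4 intermediate landings contribute 4 × 1200 = 4800 mm.
Developed length = 50736 + 4800 = 55536 mm.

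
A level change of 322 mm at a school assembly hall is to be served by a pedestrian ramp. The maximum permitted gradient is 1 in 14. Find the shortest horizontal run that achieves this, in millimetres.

At 1:14 the run is 14 × 322 = 4508 mm.

4508 mm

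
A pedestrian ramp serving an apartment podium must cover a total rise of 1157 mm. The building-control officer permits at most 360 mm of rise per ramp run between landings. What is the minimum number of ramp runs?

4 runs

1157 / 360 = 3.214 → round up to 4 ramp runs.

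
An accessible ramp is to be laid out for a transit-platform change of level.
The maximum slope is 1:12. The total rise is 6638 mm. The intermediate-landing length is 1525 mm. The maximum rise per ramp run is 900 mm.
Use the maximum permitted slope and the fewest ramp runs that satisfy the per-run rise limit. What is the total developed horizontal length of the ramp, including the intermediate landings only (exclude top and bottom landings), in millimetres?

6638 / 900 = 7.38, so 8 ramp runs are needed. That means 7 intermediate landings.
Horizontal run for 6638 mm of rise at 1:12 is 6638 × 12 = 79656 mm.
7 intermediate landings contribute 7 × 1525 = 10675 mm.
Total developed length = 79656 + 10675 = 90331 mm.

90331 mm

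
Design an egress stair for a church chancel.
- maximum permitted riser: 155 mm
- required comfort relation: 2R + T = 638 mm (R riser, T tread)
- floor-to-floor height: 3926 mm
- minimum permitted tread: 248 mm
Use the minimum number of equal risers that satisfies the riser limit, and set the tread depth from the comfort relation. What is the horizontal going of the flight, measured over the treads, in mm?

3926 / 155 = 25.33, so 26 risers are needed.
R = 3926 ÷ 26 = 151 mm.
Tread T = 638 − 2 × 151 = 336 mm (≥ 248 mm).
26 risers give 25 treads; going = 25 × 336 = 8400 mm.

8400 mm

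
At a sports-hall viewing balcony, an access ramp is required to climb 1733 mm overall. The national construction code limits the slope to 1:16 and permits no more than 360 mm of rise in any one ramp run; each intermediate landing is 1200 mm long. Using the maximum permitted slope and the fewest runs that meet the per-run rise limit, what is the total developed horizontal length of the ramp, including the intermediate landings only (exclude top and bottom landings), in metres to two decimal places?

32.53 m

At most 360 each: 1733/360 = 4.81, giving 5 ramp runs. That means 4 intermediate landings.
Ramp run (horizontal) at 1:16: 1733 × 16 = 27728 mm.
4 intermediate landings contribute 4 × 1200 = 4800 mm.
Developed length = 27728 + 4800 = 32528 mm.
= 32.53 m.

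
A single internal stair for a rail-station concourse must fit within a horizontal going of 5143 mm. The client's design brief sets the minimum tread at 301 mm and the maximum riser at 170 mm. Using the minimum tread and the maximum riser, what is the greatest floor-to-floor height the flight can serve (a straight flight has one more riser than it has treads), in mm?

3060 mm

5143 / 301 = 17.09, so 17 treads fit.
Risers = treads + 1 = 18.
Maximum height = 18 × 170 = 3060 mm.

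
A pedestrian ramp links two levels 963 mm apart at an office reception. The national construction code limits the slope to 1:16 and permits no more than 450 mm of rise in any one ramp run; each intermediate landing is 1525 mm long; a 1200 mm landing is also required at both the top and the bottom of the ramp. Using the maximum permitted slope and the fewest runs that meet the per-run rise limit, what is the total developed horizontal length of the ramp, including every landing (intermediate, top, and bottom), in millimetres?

963 / 450 = 2.140 → round up to 3 ramp runs. That means 2 intermediate landings.
Ramp run (horizontal) at 1:16: 963 × 16 = 15408 mm.
Intermediate landings: 2 × 1525 = 3050 mm.
Top and bottom landings: 2 × 1200 = 2400 mm.
Total = 15408 + 3050 + 2400 = 20858 mm.

20858 mm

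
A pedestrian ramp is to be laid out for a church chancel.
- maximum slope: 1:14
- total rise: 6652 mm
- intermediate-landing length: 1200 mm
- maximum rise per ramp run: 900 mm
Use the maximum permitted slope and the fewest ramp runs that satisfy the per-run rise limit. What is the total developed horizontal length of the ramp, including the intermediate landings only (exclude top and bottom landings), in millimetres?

101528 mm

6652 / 900 = 7.39, so 8 ramp runs are needed. That means 7 intermediate landings.
Horizontal run for 6652 mm of rise at 1:14 is 6652 × 14 = 93128 mm.
7 intermediate landings contribute 7 × 1200 = 8400 mm.
Developed length = 93128 + 8400 = 101528 mm.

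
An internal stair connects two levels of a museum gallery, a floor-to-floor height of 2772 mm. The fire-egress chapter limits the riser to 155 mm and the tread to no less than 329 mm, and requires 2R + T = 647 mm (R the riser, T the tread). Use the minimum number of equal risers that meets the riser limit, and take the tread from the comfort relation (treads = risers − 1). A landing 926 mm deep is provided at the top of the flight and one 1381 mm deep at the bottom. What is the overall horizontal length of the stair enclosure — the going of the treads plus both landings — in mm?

8070 mm

At most 155 each: 2772/155 = 17.88, giving 18 risers.
Riser R = 2772 / 18 = 154 mm, within the 155 mm limit.
T = 647 − 2·154 = 339 mm, which satisfies the 329 mm minimum.
Treads = 18 − 1 = 17; going = 17 × 339 = 5763 mm.
Add landings: 5763 + 926 + 1381 = 8070 mm.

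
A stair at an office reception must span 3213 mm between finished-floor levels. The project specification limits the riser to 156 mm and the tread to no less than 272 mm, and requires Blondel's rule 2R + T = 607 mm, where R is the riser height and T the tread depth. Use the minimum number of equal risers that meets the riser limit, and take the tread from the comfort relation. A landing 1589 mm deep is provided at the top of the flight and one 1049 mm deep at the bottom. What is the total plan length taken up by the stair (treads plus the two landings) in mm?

3213 / 156 = 20.596 → round up to 21 risers.
Each riser is 3213/21 = 153 mm (≤ 156 mm).
From 2R + T = 607: T = 607 − 306 = 301 mm.
Treads = 21 − 1 = 20; going = 20 × 301 = 6020 mm.
Enclosure = 6020 + 1589 + 1049 = 8658 mm.

8658 mm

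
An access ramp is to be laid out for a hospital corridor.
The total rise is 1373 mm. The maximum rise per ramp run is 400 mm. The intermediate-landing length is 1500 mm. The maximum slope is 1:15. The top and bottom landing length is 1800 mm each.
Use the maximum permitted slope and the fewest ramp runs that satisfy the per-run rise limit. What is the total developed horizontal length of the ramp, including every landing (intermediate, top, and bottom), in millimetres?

At most 400 each: 1373/400 = 3.43, giving 4 ramp runs. That means 3 intermediate landings.
Ramp run (horizontal) at 1:15: 1373 × 15 = 20595 mm.
3 intermediate landings contribute 3 × 1500 = 4500 mm.
Top and bottom landings: 2 × 1800 = 3600 mm.
Total = 20595 + 4500 + 3600 = 28695 mm.

28695 mm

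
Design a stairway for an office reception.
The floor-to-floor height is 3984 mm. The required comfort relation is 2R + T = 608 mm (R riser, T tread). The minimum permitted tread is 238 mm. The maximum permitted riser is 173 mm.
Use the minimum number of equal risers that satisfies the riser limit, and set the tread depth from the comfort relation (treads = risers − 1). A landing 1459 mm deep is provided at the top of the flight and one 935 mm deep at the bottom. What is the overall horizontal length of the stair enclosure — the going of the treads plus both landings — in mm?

8742 mm

3984 / 173 = 23.03, so 24 risers are needed.
R = 3984 ÷ 24 = 166 mm.
T = 608 − 2·166 = 276 mm, which satisfies the 238 mm minimum.
Treads = 24 − 1 = 23; going = 23 × 276 = 6348 mm.
Add landings: 6348 + 1459 + 935 = 8742 mm.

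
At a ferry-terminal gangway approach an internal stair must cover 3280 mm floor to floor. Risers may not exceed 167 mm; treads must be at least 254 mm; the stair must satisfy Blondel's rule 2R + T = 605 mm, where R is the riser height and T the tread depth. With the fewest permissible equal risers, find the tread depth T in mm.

277 mm

3280 / 167 = 19.641 → round up to 20 risers.
Each riser is 3280/20 = 164 mm (≤ 167 mm).
T = 605 − 2·164 = 277 mm, which satisfies the 254 mm minimum.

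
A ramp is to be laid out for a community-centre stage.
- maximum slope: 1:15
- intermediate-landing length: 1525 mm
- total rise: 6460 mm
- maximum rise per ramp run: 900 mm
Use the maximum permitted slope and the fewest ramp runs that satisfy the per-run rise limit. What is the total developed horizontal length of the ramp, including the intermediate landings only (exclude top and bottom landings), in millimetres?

107575 mm

6460 / 900 = 7.178 → round up to 8 ramp runs. That means 7 intermediate landings.
Horizontal run for 6460 mm of rise at 1:15 is 6460 × 15 = 96900 mm.
7 intermediate landings contribute 7 × 1525 = 10675 mm.
Developed length = 96900 + 10675 = 107575 mm.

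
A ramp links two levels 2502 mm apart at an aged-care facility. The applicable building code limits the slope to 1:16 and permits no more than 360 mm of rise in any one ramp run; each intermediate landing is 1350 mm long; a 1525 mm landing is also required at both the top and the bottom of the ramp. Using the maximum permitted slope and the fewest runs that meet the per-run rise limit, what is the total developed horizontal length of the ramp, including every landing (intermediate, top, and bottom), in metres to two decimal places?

51.18 m

⌈2502/360⌉ = 7 ramp runs. That means 6 intermediate landings.
Ramp run (horizontal) at 1:16: 2502 × 16 = 40032 mm.
6 intermediate landings contribute 6 × 1350 = 8100 mm.
Top and bottom landings: 2 × 1525 = 3050 mm.
Total = 40032 + 8100 + 3050 = 51182 mm.
= 51.18 m.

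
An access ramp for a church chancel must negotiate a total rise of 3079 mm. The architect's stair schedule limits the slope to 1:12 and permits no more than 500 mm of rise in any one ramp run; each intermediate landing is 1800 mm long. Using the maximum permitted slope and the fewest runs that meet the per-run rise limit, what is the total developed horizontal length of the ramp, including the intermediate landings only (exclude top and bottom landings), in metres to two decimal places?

3079 / 500 = 6.158 → round up to 7 ramp runs. That means 6 intermediate landings.
Ramp run (horizontal) at 1:12: 3079 × 12 = 36948 mm.
Intermediate landings: 6 × 1800 = 10800 mm.
Total developed length = 36948 + 10800 = 47748 mm.
= 47.75 m.

47.75 m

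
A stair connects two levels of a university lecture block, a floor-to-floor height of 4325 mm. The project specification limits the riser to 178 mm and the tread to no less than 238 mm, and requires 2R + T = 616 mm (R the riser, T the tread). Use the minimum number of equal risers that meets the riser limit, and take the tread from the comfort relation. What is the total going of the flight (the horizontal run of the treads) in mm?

4325 / 178 = 24.30, so 25 risers are needed.
Riser R = 4325 / 25 = 173 mm, within the 178 mm limit.
Tread T = 616 − 2 × 173 = 270 mm (≥ 238 mm).
Going = (25 − 1) × 270 = 6480 mm.

6480 mm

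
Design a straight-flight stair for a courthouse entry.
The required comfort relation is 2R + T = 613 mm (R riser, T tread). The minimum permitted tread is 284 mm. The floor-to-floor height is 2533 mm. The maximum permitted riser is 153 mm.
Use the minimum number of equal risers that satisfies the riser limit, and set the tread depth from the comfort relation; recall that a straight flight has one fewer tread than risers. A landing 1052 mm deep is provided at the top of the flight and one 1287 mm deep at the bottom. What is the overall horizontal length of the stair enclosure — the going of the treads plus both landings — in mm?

2533 / 153 = 16.556 → round up to 17 risers.
Riser R = 2533 / 17 = 149 mm, within the 153 mm limit.
From 2R + T = 613: T = 613 − 298 = 315 mm.
Treads = 17 − 1 = 16; going = 16 × 315 = 5040 mm.
Enclosure = 5040 + 1052 + 1287 = 7379 mm.

7379 mm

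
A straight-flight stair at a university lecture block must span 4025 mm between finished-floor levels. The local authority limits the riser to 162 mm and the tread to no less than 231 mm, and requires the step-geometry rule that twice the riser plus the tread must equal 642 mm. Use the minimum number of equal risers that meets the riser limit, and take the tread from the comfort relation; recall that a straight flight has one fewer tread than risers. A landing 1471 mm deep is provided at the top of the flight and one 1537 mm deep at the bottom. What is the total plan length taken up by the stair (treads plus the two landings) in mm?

10688 mm

At most 162 each: 4025/162 = 24.85, giving 25 risers.
Each riser is 4025/25 = 161 mm (≤ 162 mm).
T = 642 − 2·161 = 320 mm, which satisfies the 231 mm minimum.
Going = (25 − 1) × 320 = 7680 mm.
Enclosure = 7680 + 1471 + 1537 = 10688 mm.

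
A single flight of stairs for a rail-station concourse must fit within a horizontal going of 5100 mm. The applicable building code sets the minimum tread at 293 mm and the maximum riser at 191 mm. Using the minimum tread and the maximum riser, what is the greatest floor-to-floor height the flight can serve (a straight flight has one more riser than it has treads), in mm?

Treads that fit: ⌊5100 / 293⌋ = 17.
Risers = treads + 1 = 18.
Maximum height = 18 × 191 = 3438 mm.

3438 mm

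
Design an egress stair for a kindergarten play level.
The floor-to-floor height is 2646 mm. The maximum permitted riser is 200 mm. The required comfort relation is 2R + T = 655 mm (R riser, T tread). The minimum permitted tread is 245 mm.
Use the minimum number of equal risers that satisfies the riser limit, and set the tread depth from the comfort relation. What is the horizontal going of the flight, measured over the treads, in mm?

⌈2646/200⌉ = 14 risers.
R = 2646 ÷ 14 = 189 mm.
T = 655 − 2·189 = 277 mm, which satisfies the 245 mm minimum.
14 risers give 13 treads; going = 13 × 277 = 3601 mm.

3601 mm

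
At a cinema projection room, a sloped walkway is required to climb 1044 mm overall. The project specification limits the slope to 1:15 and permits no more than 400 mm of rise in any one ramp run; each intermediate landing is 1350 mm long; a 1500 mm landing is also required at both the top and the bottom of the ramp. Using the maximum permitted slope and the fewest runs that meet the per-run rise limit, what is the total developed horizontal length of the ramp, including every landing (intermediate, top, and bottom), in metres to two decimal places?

21.36 m

1044 / 400 = 2.610 → round up to 3 ramp runs. That means 2 intermediate landings.
Horizontal run for 1044 mm of rise at 1:15 is 1044 × 15 = 15660 mm.
Intermediate landings: 2 × 1350 = 2700 mm.
Top and bottom landings: 2 × 1500 = 3000 mm.
Total = 15660 + 2700 + 3000 = 21360 mm.
= 21.36 m.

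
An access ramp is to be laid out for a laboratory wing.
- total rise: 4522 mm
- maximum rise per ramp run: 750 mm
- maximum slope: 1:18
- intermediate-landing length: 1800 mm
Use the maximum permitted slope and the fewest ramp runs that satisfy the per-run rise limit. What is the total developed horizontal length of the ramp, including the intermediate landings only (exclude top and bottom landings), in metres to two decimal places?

4522 / 750 = 6.03, so 7 ramp runs are needed. That means 6 intermediate landings.
Horizontal run for 4522 mm of rise at 1:18 is 4522 × 18 = 81396 mm.
6 intermediate landings contribute 6 × 1800 = 10800 mm.
Developed length = 81396 + 10800 = 92196 mm.
= 92.20 m.

92.20 m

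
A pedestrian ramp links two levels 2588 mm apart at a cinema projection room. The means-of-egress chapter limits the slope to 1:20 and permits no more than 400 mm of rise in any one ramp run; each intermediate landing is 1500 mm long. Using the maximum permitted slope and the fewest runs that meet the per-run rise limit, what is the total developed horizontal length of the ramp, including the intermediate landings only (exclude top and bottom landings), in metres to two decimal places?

2588 / 400 = 6.47, so 7 ramp runs are needed. That means 6 intermediate landings.
Horizontal run for 2588 mm of rise at 1:20 is 2588 × 20 = 51760 mm.
Intermediate landings: 6 × 1500 = 9000 mm.
Developed length = 51760 + 9000 = 60760 mm.
= 60.76 m.

60.76 m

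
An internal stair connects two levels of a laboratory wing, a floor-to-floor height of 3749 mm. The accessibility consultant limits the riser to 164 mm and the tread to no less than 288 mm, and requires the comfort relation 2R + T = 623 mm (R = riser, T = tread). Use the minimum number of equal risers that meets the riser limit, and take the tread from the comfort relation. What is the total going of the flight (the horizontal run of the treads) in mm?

3749 / 164 = 22.860 → round up to 23 risers.
Each riser is 3749/23 = 163 mm (≤ 164 mm).
T = 623 − 2·163 = 297 mm, which satisfies the 288 mm minimum.
Treads = 23 − 1 = 22; going = 22 × 297 = 6534 mm.

6534 mm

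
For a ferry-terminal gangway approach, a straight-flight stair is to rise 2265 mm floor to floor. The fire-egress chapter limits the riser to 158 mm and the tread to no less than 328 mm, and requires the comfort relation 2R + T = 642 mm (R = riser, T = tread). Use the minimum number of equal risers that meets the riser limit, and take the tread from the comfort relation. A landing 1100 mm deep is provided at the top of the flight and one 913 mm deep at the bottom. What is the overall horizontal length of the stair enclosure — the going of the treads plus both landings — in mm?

6773 mm

2265 / 158 = 14.335 → round up to 15 risers.
R = 2265 ÷ 15 = 151 mm.
From 2R + T = 642: T = 642 − 302 = 340 mm.
Treads = 15 − 1 = 14; going = 14 × 340 = 4760 mm.
Enclosure = 4760 + 1100 + 913 = 6773 mm.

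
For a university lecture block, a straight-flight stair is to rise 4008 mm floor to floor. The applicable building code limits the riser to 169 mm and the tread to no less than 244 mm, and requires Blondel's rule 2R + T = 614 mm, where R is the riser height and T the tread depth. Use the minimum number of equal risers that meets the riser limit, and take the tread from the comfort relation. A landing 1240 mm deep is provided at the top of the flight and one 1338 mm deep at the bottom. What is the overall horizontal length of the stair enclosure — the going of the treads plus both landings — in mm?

4008 / 169 = 23.72, so 24 risers are needed.
R = 4008 ÷ 24 = 167 mm.
T = 614 − 2·167 = 280 mm, which satisfies the 244 mm minimum.
Treads = 24 − 1 = 23; going = 23 × 280 = 6440 mm.
Add landings: 6440 + 1240 + 1338 = 9018 mm.

9018 mm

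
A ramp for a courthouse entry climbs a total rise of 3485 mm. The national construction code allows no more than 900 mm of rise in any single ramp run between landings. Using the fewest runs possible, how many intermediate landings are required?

3 intermediate landings

⌈3485/900⌉ = 4 ramp runs.
4 runs are separated by 3 intermediate landings.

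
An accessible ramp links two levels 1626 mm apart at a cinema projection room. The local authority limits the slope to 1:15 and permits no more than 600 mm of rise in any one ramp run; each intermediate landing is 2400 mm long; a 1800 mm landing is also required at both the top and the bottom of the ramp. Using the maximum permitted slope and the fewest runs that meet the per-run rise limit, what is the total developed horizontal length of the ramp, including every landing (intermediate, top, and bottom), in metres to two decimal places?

32.79 m

⌈1626/600⌉ = 3 ramp runs. That means 2 intermediate landings.
Ramp run (horizontal) at 1:15: 1626 × 15 = 24390 mm.
2 intermediate landings contribute 2 × 2400 = 4800 mm.
Top and bottom landings: 2 × 1800 = 3600 mm.
Total = 24390 + 4800 + 3600 = 32790 mm.
= 32.79 m.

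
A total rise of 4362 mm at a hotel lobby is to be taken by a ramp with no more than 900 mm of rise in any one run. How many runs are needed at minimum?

5 runs

4362 / 900 = 4.85, so 5 ramp runs are needed.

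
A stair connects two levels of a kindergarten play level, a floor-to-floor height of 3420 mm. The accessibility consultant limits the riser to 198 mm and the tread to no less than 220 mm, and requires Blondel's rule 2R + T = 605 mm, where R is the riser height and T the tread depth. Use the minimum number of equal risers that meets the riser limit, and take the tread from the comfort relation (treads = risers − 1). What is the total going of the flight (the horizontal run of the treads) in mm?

3825 mm

3420 / 198 = 17.27, so 18 risers are needed.
Riser R = 3420 / 18 = 190 mm, within the 198 mm limit.
Tread T = 605 − 2 × 190 = 225 mm (≥ 220 mm).
Treads = 18 − 1 = 17; going = 17 × 225 = 3825 mm.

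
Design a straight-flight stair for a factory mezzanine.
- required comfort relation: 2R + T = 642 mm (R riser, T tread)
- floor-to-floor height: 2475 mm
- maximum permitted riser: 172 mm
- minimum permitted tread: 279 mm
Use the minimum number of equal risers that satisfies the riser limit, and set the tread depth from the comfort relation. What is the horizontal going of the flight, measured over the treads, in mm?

⌈2475/172⌉ = 15 risers.
R = 2475 ÷ 15 = 165 mm.
T = 642 − 2·165 = 312 mm, which satisfies the 279 mm minimum.
Going = (15 − 1) × 312 = 4368 mm.

4368 mm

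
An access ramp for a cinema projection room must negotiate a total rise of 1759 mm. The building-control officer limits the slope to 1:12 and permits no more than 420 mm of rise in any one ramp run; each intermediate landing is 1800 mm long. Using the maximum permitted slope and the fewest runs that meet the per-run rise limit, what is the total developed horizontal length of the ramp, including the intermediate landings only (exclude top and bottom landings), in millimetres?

28308 mm

1759 / 420 = 4.188 → round up to 5 ramp runs. That means 4 intermediate landings.
Ramp run (horizontal) at 1:12: 1759 × 12 = 21108 mm.
4 intermediate landings contribute 4 × 1800 = 7200 mm.
Total developed length = 21108 + 7200 = 28308 mm.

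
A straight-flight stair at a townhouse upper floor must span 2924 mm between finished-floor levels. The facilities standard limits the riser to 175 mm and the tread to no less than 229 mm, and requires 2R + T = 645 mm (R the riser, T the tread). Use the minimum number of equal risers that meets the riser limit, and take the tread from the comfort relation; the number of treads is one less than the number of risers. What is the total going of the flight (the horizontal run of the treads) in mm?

4816 mm

2924 / 175 = 16.71, so 17 risers are needed.
R = 2924 ÷ 17 = 172 mm.
From 2R + T = 645: T = 645 − 344 = 301 mm.
Treads = 17 − 1 = 16; going = 16 × 301 = 4816 mm.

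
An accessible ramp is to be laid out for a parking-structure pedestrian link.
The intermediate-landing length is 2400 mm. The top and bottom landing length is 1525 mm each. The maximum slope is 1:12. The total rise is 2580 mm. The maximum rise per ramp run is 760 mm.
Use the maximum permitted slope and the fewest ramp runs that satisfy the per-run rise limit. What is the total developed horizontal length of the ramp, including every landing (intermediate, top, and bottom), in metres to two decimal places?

41.21 m

2580 / 760 = 3.39, so 4 ramp runs are needed. That means 3 intermediate landings.
Ramp run (horizontal) at 1:12: 2580 × 12 = 30960 mm.
3 intermediate landings contribute 3 × 2400 = 7200 mm.
Top and bottom landings: 2 × 1525 = 3050 mm.
Total = 30960 + 7200 + 3050 = 41210 mm.
= 41.21 m.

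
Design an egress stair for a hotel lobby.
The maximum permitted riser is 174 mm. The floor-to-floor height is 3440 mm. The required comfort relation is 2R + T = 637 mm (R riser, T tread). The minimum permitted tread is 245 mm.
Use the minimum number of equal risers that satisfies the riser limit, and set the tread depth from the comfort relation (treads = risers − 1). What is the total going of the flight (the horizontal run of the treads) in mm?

3440 / 174 = 19.77, so 20 risers are needed.
Riser R = 3440 / 20 = 172 mm, within the 174 mm limit.
From 2R + T = 637: T = 637 − 344 = 293 mm.
20 risers give 19 treads; going = 19 × 293 = 5567 mm.

5567 mm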